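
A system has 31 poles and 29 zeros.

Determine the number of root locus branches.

Root locus has n branches where n = number of poles = 31.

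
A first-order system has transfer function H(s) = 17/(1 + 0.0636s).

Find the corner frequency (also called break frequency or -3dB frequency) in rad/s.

Corner frequency = 1/τ = 1/0.0636 = 15.723 rad/s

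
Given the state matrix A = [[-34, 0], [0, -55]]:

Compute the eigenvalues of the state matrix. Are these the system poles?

For diagonal matrix, eigenvalues are diagonal entries: λ₁ = -34, λ₂ = -55. Eigenvalues of A = system poles.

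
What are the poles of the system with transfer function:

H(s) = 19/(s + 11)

Pole is where denominator = 0: s + 11 = 0, so s = -11.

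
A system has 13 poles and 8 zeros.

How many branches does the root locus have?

Root locus has n branches where n = number of poles = 13.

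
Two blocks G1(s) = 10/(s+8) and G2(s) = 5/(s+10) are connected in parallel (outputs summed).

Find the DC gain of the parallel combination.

Parallel: G_eq = G1 + G2. DC gain = G1(0) + G2(0) = 10/8 + 5/10 = 1.25 + 0.5 = 1.75.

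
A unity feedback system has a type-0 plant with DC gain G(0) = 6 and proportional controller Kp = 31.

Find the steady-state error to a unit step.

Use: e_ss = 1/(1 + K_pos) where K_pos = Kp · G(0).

K_pos = Kp · G(0) = 31 × 6 = 186. e_ss = 1/(1 + 186) = 0.0053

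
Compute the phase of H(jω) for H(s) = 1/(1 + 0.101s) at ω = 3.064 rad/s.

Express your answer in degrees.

Phase = -arctan(ωτ) = -arctan(3.064 × 0.101) = -17.2°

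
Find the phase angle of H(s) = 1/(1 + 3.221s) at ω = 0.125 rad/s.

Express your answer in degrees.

Phase = -arctan(ωτ) = -arctan(0.125 × 3.221) = -21.9°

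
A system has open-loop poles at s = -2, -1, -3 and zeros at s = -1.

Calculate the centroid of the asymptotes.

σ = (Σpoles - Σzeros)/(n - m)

σ = (Σpoles - Σzeros)/(n - m) = (-6 - (-1))/(3 - 1) = -5/2 = -2.5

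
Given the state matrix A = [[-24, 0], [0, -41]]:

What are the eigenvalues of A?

For diagonal matrix, eigenvalues are diagonal entries: λ₁ = -24, λ₂ = -41.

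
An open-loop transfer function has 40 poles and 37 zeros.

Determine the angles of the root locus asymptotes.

n - m = 40 - 37 = 3. Angles: θk = (2k + 1)·180°/3 = 60°, 180°, 300°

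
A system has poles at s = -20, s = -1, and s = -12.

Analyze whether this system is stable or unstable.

All poles are in the left half-plane. System is stable.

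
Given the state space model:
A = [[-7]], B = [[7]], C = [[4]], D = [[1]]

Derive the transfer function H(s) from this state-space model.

(sI - A)⁻¹ = 1/(s + 7). H(s) = 4×7/(s + 7) + 1 = (s + 35)/(s + 7).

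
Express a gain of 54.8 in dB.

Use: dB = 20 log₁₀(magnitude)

dB = 20 log₁₀(54.8) = 34.8 dB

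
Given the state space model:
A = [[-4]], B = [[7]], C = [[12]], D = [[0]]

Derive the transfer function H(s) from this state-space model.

(sI - A)⁻¹ = 1/(s + 4). H(s) = 12 × 7/(s + 4) + 0 = 84/(s + 4).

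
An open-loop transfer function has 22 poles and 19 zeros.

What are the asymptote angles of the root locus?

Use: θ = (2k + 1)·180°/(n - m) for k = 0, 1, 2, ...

n - m = 22 - 19 = 3. Angles: θk = (2k + 1)·180°/3 = 60°, 180°, 300°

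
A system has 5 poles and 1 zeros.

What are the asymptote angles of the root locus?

n - m = 5 - 1 = 4. Angles: θk = (2k + 1)·180°/4 = 45°, 135°, 225°, 315°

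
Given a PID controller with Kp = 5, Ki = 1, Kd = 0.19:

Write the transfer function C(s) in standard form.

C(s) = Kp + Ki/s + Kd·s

Substituting values: C(s) = 5 + 1/s + 0.19s = (0.19s² + 5s + 1)/s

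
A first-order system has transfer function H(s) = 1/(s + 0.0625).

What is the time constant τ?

For H(s) = 1/(s + 1/τ), the pole is at -1/τ = -0.0625, so τ = 1/0.0625 = 16 s.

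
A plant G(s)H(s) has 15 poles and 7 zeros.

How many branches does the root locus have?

Root locus has n branches where n = number of poles = 15.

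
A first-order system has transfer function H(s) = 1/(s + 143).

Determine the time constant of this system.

For H(s) = 1/(s + 1/τ), the pole is at -1/τ = -143, so τ = 1/143 = 0.0070 s.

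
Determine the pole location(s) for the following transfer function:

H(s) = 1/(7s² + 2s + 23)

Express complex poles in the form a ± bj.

Discriminant = 2² - 4×7×23 = 4 - 644 = -640 < 0, so the poles are a complex conjugate pair s = (-2 ± j√640)/(2×7). Real part = -2/(2×7) = -2/14 ≈ -0.1429; imaginary part = ±√640/(2×7) ≈ 1.8070. Poles: s = -0.1429 ± 1.8070j.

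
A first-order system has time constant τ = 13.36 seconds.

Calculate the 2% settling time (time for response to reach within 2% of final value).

For first-order system, 2% settling time ≈ 4τ = 4 × 13.36 = 53.44 s.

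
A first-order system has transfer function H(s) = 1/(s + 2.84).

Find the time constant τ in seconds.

For H(s) = 1/(s + 1/τ), the pole is at -1/τ = -2.84, so τ = 1/2.84 = 0.3521 s.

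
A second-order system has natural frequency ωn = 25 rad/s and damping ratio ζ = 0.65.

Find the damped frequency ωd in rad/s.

ωd = ωn√(1 - ζ²) = 25√(1 - 0.65²) = 19.0 rad/s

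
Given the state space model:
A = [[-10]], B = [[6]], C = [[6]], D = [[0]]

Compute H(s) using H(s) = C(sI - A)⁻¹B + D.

(sI - A)⁻¹ = 1/(s + 10). H(s) = 6 × 6/(s + 10) + 0 = 36/(s + 10).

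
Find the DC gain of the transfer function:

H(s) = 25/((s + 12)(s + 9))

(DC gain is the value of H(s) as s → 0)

DC gain = H(0) = 25/(12 × 9) = 25/108 = 0.2315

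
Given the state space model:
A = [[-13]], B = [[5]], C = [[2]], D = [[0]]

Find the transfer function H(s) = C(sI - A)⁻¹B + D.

(sI - A)⁻¹ = 1/(s + 13). H(s) = 2 × 5/(s + 13) + 0 = 10/(s + 13).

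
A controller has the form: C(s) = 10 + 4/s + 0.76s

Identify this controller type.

This is a Proportional-Integral-Derivative (PID) controller.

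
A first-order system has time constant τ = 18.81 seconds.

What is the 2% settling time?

For first-order system, 2% settling time ≈ 4τ = 4 × 18.81 = 75.24 s.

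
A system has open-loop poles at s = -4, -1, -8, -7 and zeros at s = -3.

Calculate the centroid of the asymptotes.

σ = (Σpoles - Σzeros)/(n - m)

σ = (Σpoles - Σzeros)/(n - m) = (-20 - (-3))/(4 - 1) = -17/3 = -5.67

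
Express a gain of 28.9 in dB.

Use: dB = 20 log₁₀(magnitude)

dB = 20 log₁₀(28.9) = 29.2 dB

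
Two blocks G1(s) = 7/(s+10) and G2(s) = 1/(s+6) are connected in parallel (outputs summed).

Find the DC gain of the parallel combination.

Parallel: G_eq = G1 + G2. DC gain = G1(0) + G2(0) = 7/10 + 1/6 = 0.7 + 0.1667 = 0.8667.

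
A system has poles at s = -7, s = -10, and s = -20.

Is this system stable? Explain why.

All poles are in the left half-plane. System is stable.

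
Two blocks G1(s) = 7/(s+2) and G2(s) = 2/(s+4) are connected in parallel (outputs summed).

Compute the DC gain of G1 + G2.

Parallel: G_eq = G1 + G2. DC gain = G1(0) + G2(0) = 7/2 + 2/4 = 3.5 + 0.5 = 4.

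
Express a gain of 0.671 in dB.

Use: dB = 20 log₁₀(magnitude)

dB = 20 log₁₀(0.671) = -3.5 dB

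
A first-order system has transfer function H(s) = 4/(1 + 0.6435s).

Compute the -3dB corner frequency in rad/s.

Corner frequency = 1/τ = 1/0.6435 = 1.554 rad/s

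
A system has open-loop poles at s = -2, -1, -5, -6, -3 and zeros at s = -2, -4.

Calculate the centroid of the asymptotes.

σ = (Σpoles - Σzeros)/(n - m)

σ = (Σpoles - Σzeros)/(n - m) = (-17 - (-6))/(5 - 2) = -11/3 = -3.67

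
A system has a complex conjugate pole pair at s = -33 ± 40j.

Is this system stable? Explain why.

Real part of poles is -33 (< 0, left half-plane). Stable.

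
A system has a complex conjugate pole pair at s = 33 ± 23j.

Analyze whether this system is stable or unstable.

Real part of poles is 33 (> 0, right half-plane). Unstable.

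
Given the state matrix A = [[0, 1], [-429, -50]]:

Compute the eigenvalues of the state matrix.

det(A - λI) = λ² - (-50)λ + 429 = (λ - (-11))(λ - (-39)). Eigenvalues: -11, -39.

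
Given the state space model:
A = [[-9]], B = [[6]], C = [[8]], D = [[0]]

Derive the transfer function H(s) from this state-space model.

(sI - A)⁻¹ = 1/(s + 9). H(s) = 8 × 6/(s + 9) + 0 = 48/(s + 9).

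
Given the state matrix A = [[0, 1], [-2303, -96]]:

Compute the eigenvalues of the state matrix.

det(A - λI) = λ² - (-96)λ + 2303 = (λ - (-47))(λ - (-49)). Eigenvalues: -47, -49.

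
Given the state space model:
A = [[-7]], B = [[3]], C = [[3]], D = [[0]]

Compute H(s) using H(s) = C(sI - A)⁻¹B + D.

(sI - A)⁻¹ = 1/(s + 7). H(s) = 3 × 3/(s + 7) + 0 = 9/(s + 7).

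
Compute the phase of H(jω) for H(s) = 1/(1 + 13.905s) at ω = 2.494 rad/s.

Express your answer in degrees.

Phase = -arctan(ωτ) = -arctan(2.494 × 13.905) = -88.3°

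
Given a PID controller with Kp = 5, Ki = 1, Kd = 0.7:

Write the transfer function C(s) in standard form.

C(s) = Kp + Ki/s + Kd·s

Substituting values: C(s) = 5 + 1/s + 0.7s = (0.7s² + 5s + 1)/s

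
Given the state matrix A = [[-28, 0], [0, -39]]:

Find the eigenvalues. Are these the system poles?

For diagonal matrix, eigenvalues are diagonal entries: λ₁ = -28, λ₂ = -39. Eigenvalues of A = system poles.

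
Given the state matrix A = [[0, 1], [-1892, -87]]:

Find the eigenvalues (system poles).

det(A - λI) = λ² - (-87)λ + 1892 = (λ - (-44))(λ - (-43)). Eigenvalues: -44, -43.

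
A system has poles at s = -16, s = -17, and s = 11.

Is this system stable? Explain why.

Pole(s) at s = 11 are not in the left half-plane. System is unstable.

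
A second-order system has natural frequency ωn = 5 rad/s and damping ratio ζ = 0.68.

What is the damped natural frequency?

ωd = ωn√(1 - ζ²) = 5√(1 - 0.68²) = 3.67 rad/s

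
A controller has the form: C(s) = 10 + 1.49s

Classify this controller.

This is a Proportional-Derivative (PD) controller.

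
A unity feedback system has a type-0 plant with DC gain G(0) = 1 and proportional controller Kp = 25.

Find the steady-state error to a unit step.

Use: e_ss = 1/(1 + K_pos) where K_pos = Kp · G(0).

K_pos = Kp · G(0) = 25 × 1 = 25. e_ss = 1/(1 + 25) = 0.0385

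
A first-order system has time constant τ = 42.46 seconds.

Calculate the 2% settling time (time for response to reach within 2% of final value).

For first-order system, 2% settling time ≈ 4τ = 4 × 42.46 = 169.84 s.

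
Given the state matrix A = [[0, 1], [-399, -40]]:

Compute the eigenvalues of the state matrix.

det(A - λI) = λ² - (-40)λ + 399 = (λ - (-19))(λ - (-21)). Eigenvalues: -19, -21.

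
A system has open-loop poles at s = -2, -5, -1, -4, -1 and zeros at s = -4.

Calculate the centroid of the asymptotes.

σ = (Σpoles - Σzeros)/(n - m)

σ = (Σpoles - Σzeros)/(n - m) = (-13 - (-4))/(5 - 1) = -9/4 = -2.25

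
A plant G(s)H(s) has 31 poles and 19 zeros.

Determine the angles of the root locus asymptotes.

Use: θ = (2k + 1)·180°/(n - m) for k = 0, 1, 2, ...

n - m = 31 - 19 = 12. Angles: θk = (2k + 1)·180°/12 = 15°, 45°, 75°, 105°, 135°, 165°, 195°, 225°, 255°, 285°, 315°, 345°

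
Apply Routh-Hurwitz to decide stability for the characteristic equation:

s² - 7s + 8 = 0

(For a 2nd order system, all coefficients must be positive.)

Coefficients: 1, -7, 8. b=-7 not positive, so system is unstable.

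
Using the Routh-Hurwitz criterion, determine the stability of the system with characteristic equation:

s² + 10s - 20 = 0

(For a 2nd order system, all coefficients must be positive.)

Coefficients: 1, 10, -20. c=-20 not positive, so system is unstable.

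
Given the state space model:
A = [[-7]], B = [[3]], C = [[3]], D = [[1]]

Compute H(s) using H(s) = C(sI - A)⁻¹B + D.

(sI - A)⁻¹ = 1/(s + 7). H(s) = 3×3/(s + 7) + 1 = (s + 16)/(s + 7).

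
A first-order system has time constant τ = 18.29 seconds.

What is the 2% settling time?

For first-order system, 2% settling time ≈ 4τ = 4 × 18.29 = 73.16 s.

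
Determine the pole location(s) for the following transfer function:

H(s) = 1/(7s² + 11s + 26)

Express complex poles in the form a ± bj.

Discriminant = 11² - 4×7×26 = 121 - 728 = -607 < 0, so the poles are a complex conjugate pair s = (-11 ± j√607)/(2×7). Real part = -11/(2×7) = -11/14 ≈ -0.7857; imaginary part = ±√607/(2×7) ≈ 1.7598. Poles: s = -0.7857 ± 1.7598j.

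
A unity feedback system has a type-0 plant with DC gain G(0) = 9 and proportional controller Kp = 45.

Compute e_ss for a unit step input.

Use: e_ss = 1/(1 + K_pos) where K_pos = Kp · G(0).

K_pos = Kp · G(0) = 45 × 9 = 405. e_ss = 1/(1 + 405) = 0.0025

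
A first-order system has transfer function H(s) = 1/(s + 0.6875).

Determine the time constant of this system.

For H(s) = 1/(s + 1/τ), the pole is at -1/τ = -0.6875, so τ = 1/0.6875 = 1.4545 s.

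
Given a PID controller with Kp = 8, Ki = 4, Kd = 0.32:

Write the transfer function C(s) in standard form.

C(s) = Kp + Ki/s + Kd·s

Substituting values: C(s) = 8 + 4/s + 0.32s = (0.32s² + 8s + 4)/s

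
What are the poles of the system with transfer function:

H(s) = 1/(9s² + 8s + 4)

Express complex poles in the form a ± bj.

Discriminant = 8² - 4×9×4 = 64 - 144 = -80 < 0, so the poles are a complex conjugate pair s = (-8 ± j√80)/(2×9). Real part = -8/(2×9) = -8/18 ≈ -0.4444; imaginary part = ±√80/(2×9) ≈ 0.4969. Poles: s = -0.4444 ± 0.4969j.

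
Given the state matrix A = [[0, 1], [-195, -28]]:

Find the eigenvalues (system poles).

det(A - λI) = λ² - (-28)λ + 195 = (λ - (-15))(λ - (-13)). Eigenvalues: -15, -13.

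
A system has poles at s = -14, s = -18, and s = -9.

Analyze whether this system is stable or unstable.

All poles are in the left half-plane. System is stable.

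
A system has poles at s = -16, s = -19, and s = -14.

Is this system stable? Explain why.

All poles are in the left half-plane. System is stable.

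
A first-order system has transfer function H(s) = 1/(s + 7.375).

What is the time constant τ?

For H(s) = 1/(s + 1/τ), the pole is at -1/τ = -7.375, so τ = 1/7.375 = 0.1356 s.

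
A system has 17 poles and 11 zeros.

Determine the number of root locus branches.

Root locus has n branches where n = number of poles = 17.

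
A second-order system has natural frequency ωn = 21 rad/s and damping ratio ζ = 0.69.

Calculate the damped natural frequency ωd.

ωd = ωn√(1 - ζ²) = 21√(1 - 0.69²) = 15.2 rad/s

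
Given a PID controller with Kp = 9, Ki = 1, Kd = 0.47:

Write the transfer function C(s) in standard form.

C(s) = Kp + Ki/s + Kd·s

Substituting values: C(s) = 9 + 1/s + 0.47s = (0.47s² + 9s + 1)/s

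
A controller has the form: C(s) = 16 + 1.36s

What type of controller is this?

This is a Proportional-Derivative (PD) controller.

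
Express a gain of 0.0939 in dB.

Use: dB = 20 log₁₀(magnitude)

dB = 20 log₁₀(0.0939) = -20.5 dB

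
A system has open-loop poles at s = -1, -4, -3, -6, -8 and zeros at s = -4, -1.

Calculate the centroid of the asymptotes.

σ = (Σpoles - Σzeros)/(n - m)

σ = (Σpoles - Σzeros)/(n - m) = (-22 - (-5))/(5 - 2) = -17/3 = -5.67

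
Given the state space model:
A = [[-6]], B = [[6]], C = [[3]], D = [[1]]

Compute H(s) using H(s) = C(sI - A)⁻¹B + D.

(sI - A)⁻¹ = 1/(s + 6). H(s) = 3×6/(s + 6) + 1 = (s + 24)/(s + 6).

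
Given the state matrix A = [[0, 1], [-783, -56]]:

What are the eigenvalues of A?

det(A - λI) = λ² - (-56)λ + 783 = (λ - (-27))(λ - (-29)). Eigenvalues: -27, -29.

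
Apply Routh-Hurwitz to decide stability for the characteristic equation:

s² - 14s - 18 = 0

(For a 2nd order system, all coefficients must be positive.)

Coefficients: 1, -14, -18. b=-14, c=-18 not positive, so system is unstable.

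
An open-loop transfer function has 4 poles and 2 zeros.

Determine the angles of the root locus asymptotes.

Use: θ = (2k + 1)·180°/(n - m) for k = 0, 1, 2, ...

n - m = 4 - 2 = 2. Angles: θk = (2k + 1)·180°/2 = 90°, 270°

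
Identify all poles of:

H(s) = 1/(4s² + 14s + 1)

Discriminant = 14² - 4×4×1 = 196 - 16 = 180 > 0, so two distinct real poles. Using quadratic formula: s = (-14 ± √180)/(2×4) = (-14 ± √180)/8, with √180 ≈ 13.4164. s₁ ≈ -0.0729, s₂ ≈ -3.4271. Poles: s₁ = -0.0729, s₂ = -3.4271.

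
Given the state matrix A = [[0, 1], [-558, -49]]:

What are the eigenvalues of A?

det(A - λI) = λ² - (-49)λ + 558 = (λ - (-31))(λ - (-18)). Eigenvalues: -31, -18.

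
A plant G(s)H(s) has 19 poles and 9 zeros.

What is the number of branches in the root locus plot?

Root locus has n branches where n = number of poles = 19.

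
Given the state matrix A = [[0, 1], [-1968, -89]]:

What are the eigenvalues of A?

det(A - λI) = λ² - (-89)λ + 1968 = (λ - (-41))(λ - (-48)). Eigenvalues: -41, -48.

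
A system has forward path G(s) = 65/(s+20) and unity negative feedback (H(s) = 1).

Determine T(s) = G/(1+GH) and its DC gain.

T(s) = G/(1+GH) = [65/(s+20)] / [1 + 65/(s+20)] = 65/(s+20+65) = 65/(s+85). DC gain = 65/85 = 0.7647.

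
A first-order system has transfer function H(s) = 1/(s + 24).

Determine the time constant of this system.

For H(s) = 1/(s + 1/τ), the pole is at -1/τ = -24, so τ = 1/24 = 0.0417 s.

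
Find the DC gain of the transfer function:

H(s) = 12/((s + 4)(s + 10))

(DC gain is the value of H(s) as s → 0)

DC gain = H(0) = 12/(4 × 10) = 12/40 = 0.3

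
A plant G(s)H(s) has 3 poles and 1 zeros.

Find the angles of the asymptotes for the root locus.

n - m = 3 - 1 = 2. Angles: θk = (2k + 1)·180°/2 = 90°, 270°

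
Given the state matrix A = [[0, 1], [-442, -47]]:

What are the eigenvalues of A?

det(A - λI) = λ² - (-47)λ + 442 = (λ - (-13))(λ - (-34)). Eigenvalues: -13, -34.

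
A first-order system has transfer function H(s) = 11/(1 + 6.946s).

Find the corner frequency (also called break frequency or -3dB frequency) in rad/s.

Corner frequency = 1/τ = 1/6.946 = 0.144 rad/s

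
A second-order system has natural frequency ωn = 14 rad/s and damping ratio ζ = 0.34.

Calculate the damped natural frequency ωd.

ωd = ωn√(1 - ζ²) = 14√(1 - 0.34²) = 13.17 rad/s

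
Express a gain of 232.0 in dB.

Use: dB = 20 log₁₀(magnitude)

dB = 20 log₁₀(232.0) = 47.3 dB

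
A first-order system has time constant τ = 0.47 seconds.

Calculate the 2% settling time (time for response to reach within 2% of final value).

For first-order system, 2% settling time ≈ 4τ = 4 × 0.47 = 1.88 s.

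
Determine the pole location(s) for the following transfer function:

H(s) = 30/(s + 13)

Pole is where denominator = 0: s + 13 = 0, so s = -13.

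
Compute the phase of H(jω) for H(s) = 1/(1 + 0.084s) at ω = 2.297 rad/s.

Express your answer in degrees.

Phase = -arctan(ωτ) = -arctan(2.297 × 0.084) = -10.9°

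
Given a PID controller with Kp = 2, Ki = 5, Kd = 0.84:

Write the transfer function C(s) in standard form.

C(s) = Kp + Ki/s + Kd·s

Substituting values: C(s) = 2 + 5/s + 0.84s = (0.84s² + 2s + 5)/s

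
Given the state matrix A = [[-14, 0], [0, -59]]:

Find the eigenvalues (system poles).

For diagonal matrix, eigenvalues are diagonal entries: λ₁ = -14, λ₂ = -59.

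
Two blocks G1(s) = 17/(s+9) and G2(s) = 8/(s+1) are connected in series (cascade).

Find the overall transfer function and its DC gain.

Series: multiply transfer functions. G_eq = 17/(s+9) × 8/(s+1) = 136/((s+9)(s+1)). DC gain = 136/(9×1) = 15.1111.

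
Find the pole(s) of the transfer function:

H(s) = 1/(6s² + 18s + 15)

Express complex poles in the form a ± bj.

Discriminant = 18² - 4×6×15 = 324 - 360 = -36 < 0, so the poles are a complex conjugate pair s = (-18 ± j√36)/(2×6). Real part = -18/(2×6) = -18/12 = -1.5; imaginary part = ±√36/(2×6) = 6/12 = 0.5. Poles: s = -1.5 ± 0.5j.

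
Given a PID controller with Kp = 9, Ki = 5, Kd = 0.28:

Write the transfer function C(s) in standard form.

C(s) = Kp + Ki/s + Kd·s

Substituting values: C(s) = 9 + 5/s + 0.28s = (0.28s² + 9s + 5)/s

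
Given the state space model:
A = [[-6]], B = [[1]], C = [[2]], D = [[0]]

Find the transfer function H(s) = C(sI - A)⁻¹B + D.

(sI - A)⁻¹ = 1/(s + 6). H(s) = 2 × 1/(s + 6) + 0 = 2/(s + 6).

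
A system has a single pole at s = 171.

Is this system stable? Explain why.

Pole at s = 171 is in the right half-plane. Unstable.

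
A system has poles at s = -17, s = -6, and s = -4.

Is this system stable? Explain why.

All poles are in the left half-plane. System is stable.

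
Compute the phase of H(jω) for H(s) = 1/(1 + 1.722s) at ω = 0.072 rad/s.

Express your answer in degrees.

Phase = -arctan(ωτ) = -arctan(0.072 × 1.722) = -7.1°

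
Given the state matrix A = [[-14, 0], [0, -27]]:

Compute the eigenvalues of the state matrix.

For diagonal matrix, eigenvalues are diagonal entries: λ₁ = -14, λ₂ = -27.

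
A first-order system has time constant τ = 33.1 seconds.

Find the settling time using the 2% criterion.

For first-order system, 2% settling time ≈ 4τ = 4 × 33.1 = 132.4 s.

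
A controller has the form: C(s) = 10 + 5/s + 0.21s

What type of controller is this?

This is a Proportional-Integral-Derivative (PID) controller.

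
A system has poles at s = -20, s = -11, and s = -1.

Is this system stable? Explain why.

All poles are in the left half-plane. System is stable.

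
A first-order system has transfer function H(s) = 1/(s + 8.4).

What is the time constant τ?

For H(s) = 1/(s + 1/τ), the pole is at -1/τ = -8.4, so τ = 1/8.4 = 0.1190 s.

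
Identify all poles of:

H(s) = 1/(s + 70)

Pole is where denominator = 0: s + 70 = 0, so s = -70.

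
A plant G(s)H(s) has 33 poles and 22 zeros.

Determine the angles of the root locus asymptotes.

n - m = 33 - 22 = 11. Angles: θk = (2k + 1)·180°/11 = 16.36°, 49.09°, 81.82°, 114.55°, 147.27°, 180°, 212.73°, 245.45°, 278.18°, 310.91°, 343.64°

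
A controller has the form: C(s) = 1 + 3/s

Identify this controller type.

This is a Proportional-Integral (PI) controller.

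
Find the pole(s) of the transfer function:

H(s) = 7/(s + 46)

Pole is where denominator = 0: s + 46 = 0, so s = -46.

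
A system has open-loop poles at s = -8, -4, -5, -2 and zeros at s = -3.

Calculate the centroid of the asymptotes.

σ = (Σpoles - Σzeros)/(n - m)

σ = (Σpoles - Σzeros)/(n - m) = (-19 - (-3))/(4 - 1) = -16/3 = -5.33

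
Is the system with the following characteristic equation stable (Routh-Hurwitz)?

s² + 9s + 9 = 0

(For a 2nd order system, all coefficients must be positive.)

Coefficients: 1, 9, 9. All positive, so system is stable.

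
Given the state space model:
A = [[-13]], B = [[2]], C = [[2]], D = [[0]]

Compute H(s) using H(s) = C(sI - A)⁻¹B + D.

(sI - A)⁻¹ = 1/(s + 13). H(s) = 2 × 2/(s + 13) + 0 = 4/(s + 13).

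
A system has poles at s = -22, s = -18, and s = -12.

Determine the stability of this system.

All poles are in the left half-plane. System is stable.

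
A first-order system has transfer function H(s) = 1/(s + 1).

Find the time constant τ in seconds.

For H(s) = 1/(s + 1/τ), the pole is at -1/τ = -1, so τ = 1/1 = 1 s.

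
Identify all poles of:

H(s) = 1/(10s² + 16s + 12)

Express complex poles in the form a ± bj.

Discriminant = 16² - 4×10×12 = 256 - 480 = -224 < 0, so the poles are a complex conjugate pair s = (-16 ± j√224)/(2×10). Real part = -16/(2×10) = -16/20 = -0.8; imaginary part = ±√224/(2×10) ≈ 0.7483. Poles: s = -0.8 ± 0.7483j.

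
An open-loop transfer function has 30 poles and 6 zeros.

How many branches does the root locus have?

Root locus has n branches where n = number of poles = 30.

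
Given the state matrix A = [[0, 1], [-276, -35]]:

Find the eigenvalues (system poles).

det(A - λI) = λ² - (-35)λ + 276 = (λ - (-23))(λ - (-12)). Eigenvalues: -23, -12.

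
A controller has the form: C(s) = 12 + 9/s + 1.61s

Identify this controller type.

This is a Proportional-Integral-Derivative (PID) controller.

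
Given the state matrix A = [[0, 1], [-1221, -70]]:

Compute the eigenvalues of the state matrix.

det(A - λI) = λ² - (-70)λ + 1221 = (λ - (-33))(λ - (-37)). Eigenvalues: -33, -37.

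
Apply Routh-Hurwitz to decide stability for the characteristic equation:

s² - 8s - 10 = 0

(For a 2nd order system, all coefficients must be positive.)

Coefficients: 1, -8, -10. b=-8, c=-10 not positive, so system is unstable.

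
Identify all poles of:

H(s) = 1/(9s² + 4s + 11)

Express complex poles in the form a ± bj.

Discriminant = 4² - 4×9×11 = 16 - 396 = -380 < 0, so the poles are a complex conjugate pair s = (-4 ± j√380)/(2×9). Real part = -4/(2×9) = -4/18 ≈ -0.2222; imaginary part = ±√380/(2×9) ≈ 1.0830. Poles: s = -0.2222 ± 1.0830j.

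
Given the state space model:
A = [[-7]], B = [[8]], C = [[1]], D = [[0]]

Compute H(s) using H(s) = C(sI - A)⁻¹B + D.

(sI - A)⁻¹ = 1/(s + 7). H(s) = 1 × 8/(s + 7) + 0 = 8/(s + 7).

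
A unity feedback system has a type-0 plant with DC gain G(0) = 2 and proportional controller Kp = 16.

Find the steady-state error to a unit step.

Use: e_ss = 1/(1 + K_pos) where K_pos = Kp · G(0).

K_pos = Kp · G(0) = 16 × 2 = 32. e_ss = 1/(1 + 32) = 0.0303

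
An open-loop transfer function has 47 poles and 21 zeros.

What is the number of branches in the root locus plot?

Root locus has n branches where n = number of poles = 47.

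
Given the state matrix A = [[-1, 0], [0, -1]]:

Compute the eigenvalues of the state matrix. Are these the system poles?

For diagonal matrix, eigenvalues are diagonal entries: λ₁ = -1, λ₂ = -1. Eigenvalues of A = system poles.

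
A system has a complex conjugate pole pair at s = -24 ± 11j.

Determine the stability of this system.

Real part of poles is -24 (< 0, left half-plane). Stable.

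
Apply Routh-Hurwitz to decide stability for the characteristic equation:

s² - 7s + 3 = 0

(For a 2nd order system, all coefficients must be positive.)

Coefficients: 1, -7, 3. b=-7 not positive, so system is unstable.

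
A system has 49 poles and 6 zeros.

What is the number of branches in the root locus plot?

Root locus has n branches where n = number of poles = 49.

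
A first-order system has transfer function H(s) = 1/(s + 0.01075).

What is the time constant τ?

For H(s) = 1/(s + 1/τ), the pole is at -1/τ = -0.01075, so τ = 1/0.01075 = 93.02 s.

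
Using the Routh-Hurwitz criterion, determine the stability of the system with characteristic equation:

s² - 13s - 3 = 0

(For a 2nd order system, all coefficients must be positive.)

Coefficients: 1, -13, -3. b=-13, c=-3 not positive, so system is unstable.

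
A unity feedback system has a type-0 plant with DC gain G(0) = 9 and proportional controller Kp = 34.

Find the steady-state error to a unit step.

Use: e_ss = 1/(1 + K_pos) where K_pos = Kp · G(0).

K_pos = Kp · G(0) = 34 × 9 = 306. e_ss = 1/(1 + 306) = 0.0033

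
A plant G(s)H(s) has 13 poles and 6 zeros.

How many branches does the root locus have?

Root locus has n branches where n = number of poles = 13.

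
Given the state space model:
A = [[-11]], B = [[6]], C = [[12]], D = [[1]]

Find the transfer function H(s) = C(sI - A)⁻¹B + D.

(sI - A)⁻¹ = 1/(s + 11). H(s) = 12×6/(s + 11) + 1 = (s + 83)/(s + 11).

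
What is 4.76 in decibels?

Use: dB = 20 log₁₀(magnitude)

dB = 20 log₁₀(4.76) = 13.6 dB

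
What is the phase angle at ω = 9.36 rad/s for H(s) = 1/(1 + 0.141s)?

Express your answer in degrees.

Phase = -arctan(ωτ) = -arctan(9.36 × 0.141) = -52.8°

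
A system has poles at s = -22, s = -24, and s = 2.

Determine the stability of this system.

Pole(s) at s = 2 are not in the left half-plane. System is unstable.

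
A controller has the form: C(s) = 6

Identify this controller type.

This is a Proportional (P) controller.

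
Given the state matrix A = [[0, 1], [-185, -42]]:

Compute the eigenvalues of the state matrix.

det(A - λI) = λ² - (-42)λ + 185 = (λ - (-37))(λ - (-5)). Eigenvalues: -37, -5.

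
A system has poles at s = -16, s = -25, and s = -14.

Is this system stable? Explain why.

All poles are in the left half-plane. System is stable.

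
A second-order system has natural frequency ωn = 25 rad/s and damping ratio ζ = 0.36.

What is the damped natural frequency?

ωd = ωn√(1 - ζ²) = 25√(1 - 0.36²) = 23.32 rad/s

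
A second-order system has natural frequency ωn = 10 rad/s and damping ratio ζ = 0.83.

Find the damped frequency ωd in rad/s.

ωd = ωn√(1 - ζ²) = 10√(1 - 0.83²) = 5.58 rad/s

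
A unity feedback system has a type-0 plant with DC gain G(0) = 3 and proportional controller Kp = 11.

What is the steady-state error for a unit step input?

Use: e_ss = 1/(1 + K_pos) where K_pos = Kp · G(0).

K_pos = Kp · G(0) = 11 × 3 = 33. e_ss = 1/(1 + 33) = 0.0294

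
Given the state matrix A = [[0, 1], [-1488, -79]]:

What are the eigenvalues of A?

det(A - λI) = λ² - (-79)λ + 1488 = (λ - (-48))(λ - (-31)). Eigenvalues: -48, -31.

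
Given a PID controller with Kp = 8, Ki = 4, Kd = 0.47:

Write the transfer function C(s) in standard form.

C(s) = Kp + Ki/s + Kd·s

Substituting values: C(s) = 8 + 4/s + 0.47s = (0.47s² + 8s + 4)/s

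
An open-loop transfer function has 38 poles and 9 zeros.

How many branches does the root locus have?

Root locus has n branches where n = number of poles = 38.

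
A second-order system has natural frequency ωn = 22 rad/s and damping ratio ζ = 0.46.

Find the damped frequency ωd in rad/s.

ωd = ωn√(1 - ζ²) = 22√(1 - 0.46²) = 19.53 rad/s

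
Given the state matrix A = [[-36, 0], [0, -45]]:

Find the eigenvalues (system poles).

For diagonal matrix, eigenvalues are diagonal entries: λ₁ = -36, λ₂ = -45.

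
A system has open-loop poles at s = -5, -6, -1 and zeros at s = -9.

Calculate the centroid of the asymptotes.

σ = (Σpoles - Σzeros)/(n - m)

σ = (Σpoles - Σzeros)/(n - m) = (-12 - (-9))/(3 - 1) = -3/2 = -1.5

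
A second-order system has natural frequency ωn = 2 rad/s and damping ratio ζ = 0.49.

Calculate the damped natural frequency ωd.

ωd = ωn√(1 - ζ²) = 2√(1 - 0.49²) = 1.74 rad/s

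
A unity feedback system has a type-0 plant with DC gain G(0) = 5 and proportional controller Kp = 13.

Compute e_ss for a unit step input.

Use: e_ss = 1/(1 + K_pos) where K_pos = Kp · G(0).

K_pos = Kp · G(0) = 13 × 5 = 65. e_ss = 1/(1 + 65) = 0.0152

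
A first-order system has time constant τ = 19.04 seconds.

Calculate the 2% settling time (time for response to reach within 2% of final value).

For first-order system, 2% settling time ≈ 4τ = 4 × 19.04 = 76.16 s.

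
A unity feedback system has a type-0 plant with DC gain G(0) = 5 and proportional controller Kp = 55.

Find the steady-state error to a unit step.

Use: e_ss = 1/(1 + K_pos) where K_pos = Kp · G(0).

K_pos = Kp · G(0) = 55 × 5 = 275. e_ss = 1/(1 + 275) = 0.0036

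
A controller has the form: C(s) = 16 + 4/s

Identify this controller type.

This is a Proportional-Integral (PI) controller.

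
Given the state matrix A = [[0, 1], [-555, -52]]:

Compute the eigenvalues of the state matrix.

det(A - λI) = λ² - (-52)λ + 555 = (λ - (-15))(λ - (-37)). Eigenvalues: -15, -37.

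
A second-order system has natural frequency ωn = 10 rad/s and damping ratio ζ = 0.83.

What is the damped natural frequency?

ωd = ωn√(1 - ζ²) = 10√(1 - 0.83²) = 5.58 rad/s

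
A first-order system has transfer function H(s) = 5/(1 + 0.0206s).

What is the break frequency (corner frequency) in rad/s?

Corner frequency = 1/τ = 1/0.0206 = 48.544 rad/s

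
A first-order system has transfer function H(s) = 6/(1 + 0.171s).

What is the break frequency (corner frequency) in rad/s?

Corner frequency = 1/τ = 1/0.171 = 5.848 rad/s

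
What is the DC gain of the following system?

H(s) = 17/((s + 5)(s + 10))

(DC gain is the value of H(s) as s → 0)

DC gain = H(0) = 17/(5 × 10) = 17/50 = 0.34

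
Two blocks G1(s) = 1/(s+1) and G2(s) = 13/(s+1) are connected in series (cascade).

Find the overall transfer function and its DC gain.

Series: multiply transfer functions. G_eq = 1/(s+1) × 13/(s+1) = 13/((s+1)(s+1)). DC gain = 13/(1×1) = 13.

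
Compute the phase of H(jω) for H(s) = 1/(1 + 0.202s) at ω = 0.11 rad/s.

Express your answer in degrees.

Phase = -arctan(ωτ) = -arctan(0.11 × 0.202) = -1.3°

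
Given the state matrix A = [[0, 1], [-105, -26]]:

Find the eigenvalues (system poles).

det(A - λI) = λ² - (-26)λ + 105 = (λ - (-5))(λ - (-21)). Eigenvalues: -5, -21.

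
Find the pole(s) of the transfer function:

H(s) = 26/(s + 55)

Pole is where denominator = 0: s + 55 = 0, so s = -55.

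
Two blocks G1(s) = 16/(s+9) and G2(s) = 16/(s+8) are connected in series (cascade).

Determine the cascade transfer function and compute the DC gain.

Series: multiply transfer functions. G_eq = 16/(s+9) × 16/(s+8) = 256/((s+9)(s+8)). DC gain = 256/(9×8) = 3.5556.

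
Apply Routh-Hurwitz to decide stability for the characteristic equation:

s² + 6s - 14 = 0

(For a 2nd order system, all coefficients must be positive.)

Coefficients: 1, 6, -14. c=-14 not positive, so system is unstable.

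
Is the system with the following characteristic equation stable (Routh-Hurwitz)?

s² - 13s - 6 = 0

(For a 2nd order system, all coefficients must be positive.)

Coefficients: 1, -13, -6. b=-13, c=-6 not positive, so system is unstable.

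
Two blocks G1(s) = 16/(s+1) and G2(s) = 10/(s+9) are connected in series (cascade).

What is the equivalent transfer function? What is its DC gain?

Series: multiply transfer functions. G_eq = 16/(s+1) × 10/(s+9) = 160/((s+1)(s+9)). DC gain = 160/(1×9) = 17.7778.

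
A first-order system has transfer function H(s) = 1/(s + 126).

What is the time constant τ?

For H(s) = 1/(s + 1/τ), the pole is at -1/τ = -126, so τ = 1/126 = 0.0079 s.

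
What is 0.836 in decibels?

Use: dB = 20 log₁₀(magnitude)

dB = 20 log₁₀(0.836) = -1.6 dB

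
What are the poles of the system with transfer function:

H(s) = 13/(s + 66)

Pole is where denominator = 0: s + 66 = 0, so s = -66.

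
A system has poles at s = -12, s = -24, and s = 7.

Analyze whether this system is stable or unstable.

Pole(s) at s = 7 are not in the left half-plane. System is unstable.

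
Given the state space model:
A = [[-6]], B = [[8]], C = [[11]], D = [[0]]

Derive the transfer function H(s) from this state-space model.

(sI - A)⁻¹ = 1/(s + 6). H(s) = 11 × 8/(s + 6) + 0 = 88/(s + 6).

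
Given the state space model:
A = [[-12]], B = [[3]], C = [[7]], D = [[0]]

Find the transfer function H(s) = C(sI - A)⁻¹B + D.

(sI - A)⁻¹ = 1/(s + 12). H(s) = 7 × 3/(s + 12) + 0 = 21/(s + 12).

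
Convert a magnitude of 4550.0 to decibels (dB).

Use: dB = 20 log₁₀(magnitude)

dB = 20 log₁₀(4550.0) = 73.2 dB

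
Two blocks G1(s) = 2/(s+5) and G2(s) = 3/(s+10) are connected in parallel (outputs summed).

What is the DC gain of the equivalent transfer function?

Parallel: G_eq = G1 + G2. DC gain = G1(0) + G2(0) = 2/5 + 3/10 = 0.4 + 0.3 = 0.7.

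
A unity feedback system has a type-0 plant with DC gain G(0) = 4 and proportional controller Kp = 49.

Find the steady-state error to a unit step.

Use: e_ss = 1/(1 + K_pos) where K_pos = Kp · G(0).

K_pos = Kp · G(0) = 49 × 4 = 196. e_ss = 1/(1 + 196) = 0.0051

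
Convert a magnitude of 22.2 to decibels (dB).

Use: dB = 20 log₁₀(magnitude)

dB = 20 log₁₀(22.2) = 26.9 dB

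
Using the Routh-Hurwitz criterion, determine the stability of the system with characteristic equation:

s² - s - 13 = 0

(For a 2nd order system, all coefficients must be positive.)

Coefficients: 1, -1, -13. b=-1, c=-13 not positive, so system is unstable.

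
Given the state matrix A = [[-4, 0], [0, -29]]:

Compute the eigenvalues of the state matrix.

For diagonal matrix, eigenvalues are diagonal entries: λ₁ = -4, λ₂ = -29.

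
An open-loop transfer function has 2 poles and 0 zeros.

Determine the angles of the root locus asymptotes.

n - m = 2 - 0 = 2. Angles: θk = (2k + 1)·180°/2 = 90°, 270°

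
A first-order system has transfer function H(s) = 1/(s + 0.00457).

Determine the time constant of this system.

For H(s) = 1/(s + 1/τ), the pole is at -1/τ = -0.00457, so τ = 1/0.00457 = 218.8 s.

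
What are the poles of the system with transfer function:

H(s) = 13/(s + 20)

Pole is where denominator = 0: s + 20 = 0, so s = -20.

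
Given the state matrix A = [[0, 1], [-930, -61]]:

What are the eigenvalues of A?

det(A - λI) = λ² - (-61)λ + 930 = (λ - (-30))(λ - (-31)). Eigenvalues: -30, -31.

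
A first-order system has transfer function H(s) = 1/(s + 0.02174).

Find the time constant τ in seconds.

For H(s) = 1/(s + 1/τ), the pole is at -1/τ = -0.02174, so τ = 1/0.02174 = 46 s.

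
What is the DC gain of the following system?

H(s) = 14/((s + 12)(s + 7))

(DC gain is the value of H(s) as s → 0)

DC gain = H(0) = 14/(12 × 7) = 14/84 = 0.1667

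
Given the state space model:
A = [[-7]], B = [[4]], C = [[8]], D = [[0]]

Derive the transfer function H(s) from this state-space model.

(sI - A)⁻¹ = 1/(s + 7). H(s) = 8 × 4/(s + 7) + 0 = 32/(s + 7).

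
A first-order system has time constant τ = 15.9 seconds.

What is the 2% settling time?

For first-order system, 2% settling time ≈ 4τ = 4 × 15.9 = 63.6 s.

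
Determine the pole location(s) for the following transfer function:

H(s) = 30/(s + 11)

Pole is where denominator = 0: s + 11 = 0, so s = -11.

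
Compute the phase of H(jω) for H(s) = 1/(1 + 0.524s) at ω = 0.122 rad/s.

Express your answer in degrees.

Phase = -arctan(ωτ) = -arctan(0.122 × 0.524) = -3.7°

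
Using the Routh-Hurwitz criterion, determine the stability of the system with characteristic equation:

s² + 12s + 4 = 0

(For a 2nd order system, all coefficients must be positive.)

Coefficients: 1, 12, 4. All positive, so system is stable.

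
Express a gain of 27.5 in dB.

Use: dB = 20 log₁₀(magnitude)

dB = 20 log₁₀(27.5) = 28.8 dB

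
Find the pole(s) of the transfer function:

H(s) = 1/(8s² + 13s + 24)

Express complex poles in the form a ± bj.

Discriminant = 13² - 4×8×24 = 169 - 768 = -599 < 0, so the poles are a complex conjugate pair s = (-13 ± j√599)/(2×8). Real part = -13/(2×8) = -13/16 = -0.8125; imaginary part = ±√599/(2×8) ≈ 1.5297. Poles: s = -0.8125 ± 1.5297j.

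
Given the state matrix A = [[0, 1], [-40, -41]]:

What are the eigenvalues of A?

det(A - λI) = λ² - (-41)λ + 40 = (λ - (-40))(λ - (-1)). Eigenvalues: -40, -1.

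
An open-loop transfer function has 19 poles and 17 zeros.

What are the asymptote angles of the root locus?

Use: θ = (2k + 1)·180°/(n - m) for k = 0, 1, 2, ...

n - m = 19 - 17 = 2. Angles: θk = (2k + 1)·180°/2 = 90°, 270°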